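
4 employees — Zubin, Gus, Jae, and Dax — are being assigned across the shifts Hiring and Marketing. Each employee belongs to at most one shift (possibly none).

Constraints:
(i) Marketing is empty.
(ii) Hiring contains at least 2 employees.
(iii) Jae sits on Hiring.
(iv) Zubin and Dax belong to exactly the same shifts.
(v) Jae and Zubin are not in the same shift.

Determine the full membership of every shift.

From (iii): Jae ∈ Hiring.
(i): Marketing already has 0, so the rest are out.
(v): Zubin ∉ Hiring.
(iv): Dax matches Zubin: Dax ∉ Hiring.
(ii): only 2 candidates remain for Hiring, so all are in.

Hiring = {Gus, Jae}; Marketing = {}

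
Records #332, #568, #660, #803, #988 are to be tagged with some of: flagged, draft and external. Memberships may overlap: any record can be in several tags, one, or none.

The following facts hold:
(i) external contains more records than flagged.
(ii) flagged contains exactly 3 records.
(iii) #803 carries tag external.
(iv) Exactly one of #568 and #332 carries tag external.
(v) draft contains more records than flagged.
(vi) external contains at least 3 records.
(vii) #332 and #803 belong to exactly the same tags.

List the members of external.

From (iii): #803 ∈ external.
(vii): #332 matches #803: #332 ∈ external.
(iv) (exactly one): #568 ∉ external.
Suppose #660 ∉ external: no assignment then satisfies all the clues, so #660 ∈ external.

external = {#332, #660, #803, #988}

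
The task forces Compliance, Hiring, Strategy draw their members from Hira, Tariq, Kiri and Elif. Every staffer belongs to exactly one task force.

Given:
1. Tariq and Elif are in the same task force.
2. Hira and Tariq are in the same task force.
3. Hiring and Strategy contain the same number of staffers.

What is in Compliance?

Compliance = {Elif, Hira, Kiri, Tariq}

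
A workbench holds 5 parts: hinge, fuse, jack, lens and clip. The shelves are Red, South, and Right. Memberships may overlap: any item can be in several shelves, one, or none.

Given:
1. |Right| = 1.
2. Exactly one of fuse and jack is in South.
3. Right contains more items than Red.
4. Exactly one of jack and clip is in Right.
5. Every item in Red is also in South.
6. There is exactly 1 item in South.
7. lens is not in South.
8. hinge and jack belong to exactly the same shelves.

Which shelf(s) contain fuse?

fuse: South

From (7): lens ∉ South.
(5) contrapositive: lens ∉ Red.
Suppose fuse ∈ Red: no assignment then satisfies all the clues, so fuse ∉ Red.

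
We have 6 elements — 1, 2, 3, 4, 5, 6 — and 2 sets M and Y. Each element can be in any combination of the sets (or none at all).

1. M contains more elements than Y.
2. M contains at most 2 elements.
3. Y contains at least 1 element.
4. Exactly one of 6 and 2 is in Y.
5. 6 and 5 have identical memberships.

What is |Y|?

1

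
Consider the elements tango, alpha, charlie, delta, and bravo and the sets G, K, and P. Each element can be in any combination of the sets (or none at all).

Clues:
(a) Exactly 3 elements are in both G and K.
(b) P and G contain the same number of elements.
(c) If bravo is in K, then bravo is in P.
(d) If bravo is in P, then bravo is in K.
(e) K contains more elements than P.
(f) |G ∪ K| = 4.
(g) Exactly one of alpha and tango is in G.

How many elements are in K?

4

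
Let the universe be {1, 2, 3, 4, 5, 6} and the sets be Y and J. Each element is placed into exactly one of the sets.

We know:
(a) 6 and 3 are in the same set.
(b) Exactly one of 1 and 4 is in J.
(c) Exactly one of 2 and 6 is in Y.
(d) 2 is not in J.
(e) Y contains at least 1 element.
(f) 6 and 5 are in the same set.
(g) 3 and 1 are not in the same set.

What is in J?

From (d): 2 ∉ J.
Only one set left: 2 ∈ Y.
(c) (exactly one): 6 ∉ Y.
(f): 5 matches 6: 5 ∉ Y.
Only one set left: 5 ∈ J.
Only one set left: 6 ∈ J.
(a): 3 matches 6: 3 ∉ Y.
(a): 3 matches 6: 3 ∈ J.
(g): 1 ∉ J.
Only one set left: 1 ∈ Y.
(b) (exactly one): 4 ∈ J.

J = {3, 4, 5, 6}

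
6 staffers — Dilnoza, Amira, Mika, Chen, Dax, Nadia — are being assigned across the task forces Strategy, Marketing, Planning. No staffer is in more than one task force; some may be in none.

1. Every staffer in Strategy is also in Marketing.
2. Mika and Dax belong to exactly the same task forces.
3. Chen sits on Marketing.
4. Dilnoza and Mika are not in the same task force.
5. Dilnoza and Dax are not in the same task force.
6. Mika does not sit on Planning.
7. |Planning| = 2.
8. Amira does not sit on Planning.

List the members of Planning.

From (3): Chen ∈ Marketing.
From (6): Mika ∉ Planning.
From (8): Amira ∉ Planning.
(2): Dax matches Mika: Dax ∉ Planning.
(7): only 2 candidates remain for Planning, so all are in.

Planning = {Dilnoza, Nadia}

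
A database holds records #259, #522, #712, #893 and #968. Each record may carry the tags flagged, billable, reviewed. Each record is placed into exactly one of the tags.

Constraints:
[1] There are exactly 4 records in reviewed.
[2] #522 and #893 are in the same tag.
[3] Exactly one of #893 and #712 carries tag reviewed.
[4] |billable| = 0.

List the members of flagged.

flagged = {#712}

(4): billable already has 0, so the rest are out.
Suppose #259 ∈ flagged: no assignment then satisfies all the clues, so #259 ∉ flagged.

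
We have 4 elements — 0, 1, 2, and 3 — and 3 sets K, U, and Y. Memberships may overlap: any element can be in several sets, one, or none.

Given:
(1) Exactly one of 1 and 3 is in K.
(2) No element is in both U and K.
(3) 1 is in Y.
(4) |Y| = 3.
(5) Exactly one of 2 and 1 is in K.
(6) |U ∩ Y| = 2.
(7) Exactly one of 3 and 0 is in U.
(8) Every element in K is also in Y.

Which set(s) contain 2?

2: U, Y

From (3): 1 ∈ Y.
Suppose 2 ∈ K: no assignment then satisfies all the clues, so 2 ∉ K.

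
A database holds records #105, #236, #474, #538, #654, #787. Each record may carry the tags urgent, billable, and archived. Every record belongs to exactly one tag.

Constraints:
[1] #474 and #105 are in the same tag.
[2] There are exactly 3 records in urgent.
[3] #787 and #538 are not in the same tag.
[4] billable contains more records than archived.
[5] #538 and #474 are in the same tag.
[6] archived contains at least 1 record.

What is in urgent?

urgent = {#105, #474, #538}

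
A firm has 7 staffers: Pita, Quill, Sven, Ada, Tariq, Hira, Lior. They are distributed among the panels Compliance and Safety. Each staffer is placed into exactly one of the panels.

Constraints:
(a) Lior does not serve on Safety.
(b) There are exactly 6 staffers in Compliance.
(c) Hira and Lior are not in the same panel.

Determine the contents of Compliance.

Compliance = {Ada, Lior, Pita, Quill, Sven, Tariq}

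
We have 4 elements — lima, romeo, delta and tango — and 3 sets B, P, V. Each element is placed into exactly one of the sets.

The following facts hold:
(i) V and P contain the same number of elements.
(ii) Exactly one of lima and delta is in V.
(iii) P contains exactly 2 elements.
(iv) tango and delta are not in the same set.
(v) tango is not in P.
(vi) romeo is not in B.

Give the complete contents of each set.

B = {}; P = {delta, romeo}; V = {lima, tango}

From (v): tango ∉ P.
From (vi): romeo ∉ B.
Suppose lima ∈ B: no assignment then satisfies all the clues, so lima ∉ B.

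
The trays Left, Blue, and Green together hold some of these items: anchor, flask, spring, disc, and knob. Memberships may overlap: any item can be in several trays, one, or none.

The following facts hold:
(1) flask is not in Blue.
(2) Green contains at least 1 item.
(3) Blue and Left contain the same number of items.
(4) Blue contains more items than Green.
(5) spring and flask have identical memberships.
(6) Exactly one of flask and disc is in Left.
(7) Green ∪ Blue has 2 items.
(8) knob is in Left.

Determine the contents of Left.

Left = {disc, knob}

From (1): flask ∉ Blue.
From (8): knob ∈ Left.
(5): spring matches flask: spring ∉ Blue.
Suppose anchor ∈ Left: no assignment then satisfies all the clues, so anchor ∉ Left.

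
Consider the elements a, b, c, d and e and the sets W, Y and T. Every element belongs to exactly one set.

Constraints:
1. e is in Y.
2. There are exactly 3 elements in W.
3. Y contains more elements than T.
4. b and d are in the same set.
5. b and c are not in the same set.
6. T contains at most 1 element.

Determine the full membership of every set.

W = {a, b, d}; Y = {c, e}; T = {}

From (1): e ∈ Y.
Suppose a ∉ W: no assignment then satisfies all the clues, so a ∈ W.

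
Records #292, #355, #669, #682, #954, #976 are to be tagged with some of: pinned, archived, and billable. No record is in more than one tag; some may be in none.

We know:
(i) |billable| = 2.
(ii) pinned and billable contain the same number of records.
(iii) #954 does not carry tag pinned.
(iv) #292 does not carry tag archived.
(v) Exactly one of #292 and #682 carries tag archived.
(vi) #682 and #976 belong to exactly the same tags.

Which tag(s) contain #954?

#954: billable

From (iii): #954 ∉ pinned.
From (iv): #292 ∉ archived.
(v) (exactly one): #682 ∈ archived.
(vi): #976 matches #682: #976 ∉ pinned.
(vi): #976 matches #682: #976 ∈ archived.
Suppose #954 ∈ archived: no assignment then satisfies all the clues, so #954 ∉ archived.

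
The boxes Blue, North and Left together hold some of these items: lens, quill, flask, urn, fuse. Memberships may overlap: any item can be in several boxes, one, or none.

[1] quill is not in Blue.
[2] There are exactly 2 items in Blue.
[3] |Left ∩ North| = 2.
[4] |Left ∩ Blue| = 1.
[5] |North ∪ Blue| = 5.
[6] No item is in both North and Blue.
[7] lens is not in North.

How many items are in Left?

3

From (1): quill ∉ Blue.
From (7): lens ∉ North.
Suppose lens ∉ Blue: no assignment then satisfies all the clues, so lens ∈ Blue.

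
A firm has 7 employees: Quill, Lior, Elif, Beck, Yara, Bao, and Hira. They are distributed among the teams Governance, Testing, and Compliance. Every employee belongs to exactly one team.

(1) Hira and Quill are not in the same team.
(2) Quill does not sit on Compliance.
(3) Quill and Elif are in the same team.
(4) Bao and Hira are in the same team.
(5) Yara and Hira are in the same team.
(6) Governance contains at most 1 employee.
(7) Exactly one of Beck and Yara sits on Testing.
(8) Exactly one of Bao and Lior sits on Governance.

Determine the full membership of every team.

Governance = {Lior}; Testing = {Beck, Elif, Quill}; Compliance = {Bao, Hira, Yara}

From (2): Quill ∉ Compliance.
(3): Elif matches Quill: Elif ∉ Compliance.
Suppose Quill ∈ Governance: no assignment then satisfies all the clues, so Quill ∉ Governance.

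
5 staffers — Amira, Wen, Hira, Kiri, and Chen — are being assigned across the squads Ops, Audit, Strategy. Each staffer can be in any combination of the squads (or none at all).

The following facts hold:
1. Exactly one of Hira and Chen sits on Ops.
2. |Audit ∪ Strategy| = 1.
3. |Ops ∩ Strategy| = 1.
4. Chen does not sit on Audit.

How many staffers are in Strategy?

1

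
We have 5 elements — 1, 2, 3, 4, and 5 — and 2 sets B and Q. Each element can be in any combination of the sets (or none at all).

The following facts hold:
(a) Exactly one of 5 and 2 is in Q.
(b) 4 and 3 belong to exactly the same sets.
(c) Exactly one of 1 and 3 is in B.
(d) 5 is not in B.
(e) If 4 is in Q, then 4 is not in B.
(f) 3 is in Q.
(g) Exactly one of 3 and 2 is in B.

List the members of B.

B = {1, 2}

From (d): 5 ∉ B.
From (f): 3 ∈ Q.
(b): 4 matches 3: 4 ∈ Q.
(e): 4 ∉ B.
(b): 3 matches 4: 3 ∉ B.
(c) (exactly one): 1 ∈ B.
(g) (exactly one): 2 ∈ B.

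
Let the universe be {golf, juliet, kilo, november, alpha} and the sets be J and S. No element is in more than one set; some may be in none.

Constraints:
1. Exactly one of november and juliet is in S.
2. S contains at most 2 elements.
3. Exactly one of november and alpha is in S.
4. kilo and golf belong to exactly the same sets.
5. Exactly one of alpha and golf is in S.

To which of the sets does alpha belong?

alpha: S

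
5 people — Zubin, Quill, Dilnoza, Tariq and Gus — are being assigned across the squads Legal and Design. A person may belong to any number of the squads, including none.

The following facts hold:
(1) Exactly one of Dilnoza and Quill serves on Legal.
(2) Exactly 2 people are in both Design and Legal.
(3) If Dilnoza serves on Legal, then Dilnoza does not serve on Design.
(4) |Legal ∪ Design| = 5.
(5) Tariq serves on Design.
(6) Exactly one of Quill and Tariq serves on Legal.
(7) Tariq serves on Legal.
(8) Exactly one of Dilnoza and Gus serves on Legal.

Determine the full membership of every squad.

From (5): Tariq ∈ Design.
From (7): Tariq ∈ Legal.
(6) (exactly one): Quill ∉ Legal.
(1) (exactly one): Dilnoza ∈ Legal.
(3): Dilnoza ∉ Design.
(8) (exactly one): Gus ∉ Legal.
Suppose Zubin ∉ Legal: no assignment then satisfies all the clues, so Zubin ∈ Legal.

Legal = {Dilnoza, Tariq, Zubin}; Design = {Gus, Quill, Tariq, Zubin}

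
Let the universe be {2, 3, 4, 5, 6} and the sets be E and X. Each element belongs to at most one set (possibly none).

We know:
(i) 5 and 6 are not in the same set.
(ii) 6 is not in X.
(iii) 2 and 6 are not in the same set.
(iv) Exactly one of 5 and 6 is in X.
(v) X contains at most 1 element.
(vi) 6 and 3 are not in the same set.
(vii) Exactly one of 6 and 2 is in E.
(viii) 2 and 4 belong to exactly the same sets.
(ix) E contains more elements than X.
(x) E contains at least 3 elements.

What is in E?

E = {2, 3, 4}

From (ii): 6 ∉ X.
(iv) (exactly one): 5 ∈ X.
(v): X already has 1, so the rest are out.
Suppose 2 ∉ E: no assignment then satisfies all the clues, so 2 ∈ E.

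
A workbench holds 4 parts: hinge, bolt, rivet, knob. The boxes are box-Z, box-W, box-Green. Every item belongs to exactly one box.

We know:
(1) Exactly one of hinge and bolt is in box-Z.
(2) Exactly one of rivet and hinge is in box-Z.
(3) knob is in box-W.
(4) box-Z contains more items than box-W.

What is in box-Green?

box-Green = {hinge}

From (3): knob ∈ box-W.
Suppose hinge ∉ box-Green: no assignment then satisfies all the clues, so hinge ∈ box-Green.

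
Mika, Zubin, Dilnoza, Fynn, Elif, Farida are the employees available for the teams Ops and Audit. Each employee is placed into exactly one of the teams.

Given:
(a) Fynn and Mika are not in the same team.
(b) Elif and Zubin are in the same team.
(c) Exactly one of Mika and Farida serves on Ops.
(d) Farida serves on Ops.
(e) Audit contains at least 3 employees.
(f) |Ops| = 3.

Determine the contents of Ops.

Ops = {Dilnoza, Farida, Fynn}

From (d): Farida ∈ Ops.
(c) (exactly one): Mika ∉ Ops.
Only one team left: Mika ∈ Audit.
(a): Fynn ∉ Audit.
Only one team left: Fynn ∈ Ops.
Suppose Zubin ∈ Ops: no assignment then satisfies all the clues, so Zubin ∉ Ops.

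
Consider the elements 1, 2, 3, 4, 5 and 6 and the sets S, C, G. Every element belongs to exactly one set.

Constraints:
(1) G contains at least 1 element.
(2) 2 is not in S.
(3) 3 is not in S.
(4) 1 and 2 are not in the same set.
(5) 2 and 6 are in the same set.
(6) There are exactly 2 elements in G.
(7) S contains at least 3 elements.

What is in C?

C = {3}

From (2): 2 ∉ S.
From (3): 3 ∉ S.
(5): 6 matches 2: 6 ∉ S.
(7): only 3 candidates remain for S, so all are in.
Suppose 2 ∈ C: no assignment then satisfies all the clues, so 2 ∉ C.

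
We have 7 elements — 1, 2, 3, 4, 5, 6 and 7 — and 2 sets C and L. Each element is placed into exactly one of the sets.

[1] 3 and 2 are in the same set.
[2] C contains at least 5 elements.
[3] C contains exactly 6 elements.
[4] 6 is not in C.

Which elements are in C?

C = {1, 2, 3, 4, 5, 7}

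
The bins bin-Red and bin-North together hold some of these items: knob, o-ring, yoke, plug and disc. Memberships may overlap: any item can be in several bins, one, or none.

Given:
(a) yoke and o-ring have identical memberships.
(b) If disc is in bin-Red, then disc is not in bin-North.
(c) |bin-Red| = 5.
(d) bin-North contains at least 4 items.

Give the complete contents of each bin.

bin-Red = {disc, knob, o-ring, plug, yoke}; bin-North = {knob, o-ring, plug, yoke}

(c): only 5 candidates remain for bin-Red, so all are in.
(b): disc ∉ bin-North.
(d): only 4 candidates remain for bin-North, so all are in.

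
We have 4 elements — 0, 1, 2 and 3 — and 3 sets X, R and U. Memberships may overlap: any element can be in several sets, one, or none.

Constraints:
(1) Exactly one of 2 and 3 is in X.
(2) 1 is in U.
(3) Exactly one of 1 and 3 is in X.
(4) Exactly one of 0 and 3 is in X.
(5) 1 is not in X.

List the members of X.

From (2): 1 ∈ U.
From (5): 1 ∉ X.
(3) (exactly one): 3 ∈ X.
(4) (exactly one): 0 ∉ X.
(1) (exactly one): 2 ∉ X.

X = {3}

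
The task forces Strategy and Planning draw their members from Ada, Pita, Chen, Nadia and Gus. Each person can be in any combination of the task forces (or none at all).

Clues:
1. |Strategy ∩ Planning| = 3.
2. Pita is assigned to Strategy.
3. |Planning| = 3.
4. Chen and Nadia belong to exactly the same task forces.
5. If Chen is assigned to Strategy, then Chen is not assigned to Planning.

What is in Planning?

Planning = {Ada, Gus, Pita}

From (2): Pita ∈ Strategy.
Suppose Ada ∉ Planning: no assignment then satisfies all the clues, so Ada ∈ Planning.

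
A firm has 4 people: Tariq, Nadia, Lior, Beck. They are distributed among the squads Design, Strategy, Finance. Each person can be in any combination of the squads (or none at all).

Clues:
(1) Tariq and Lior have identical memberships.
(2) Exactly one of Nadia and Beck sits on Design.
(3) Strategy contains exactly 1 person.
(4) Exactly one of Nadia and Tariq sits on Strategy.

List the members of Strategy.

Strategy = {Nadia}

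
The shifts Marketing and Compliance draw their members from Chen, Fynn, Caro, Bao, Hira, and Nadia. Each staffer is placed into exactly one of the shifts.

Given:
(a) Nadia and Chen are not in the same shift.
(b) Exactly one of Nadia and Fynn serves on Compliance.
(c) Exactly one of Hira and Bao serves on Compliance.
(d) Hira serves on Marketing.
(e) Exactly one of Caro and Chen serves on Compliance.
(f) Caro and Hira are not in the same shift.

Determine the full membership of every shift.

Marketing = {Chen, Fynn, Hira}; Compliance = {Bao, Caro, Nadia}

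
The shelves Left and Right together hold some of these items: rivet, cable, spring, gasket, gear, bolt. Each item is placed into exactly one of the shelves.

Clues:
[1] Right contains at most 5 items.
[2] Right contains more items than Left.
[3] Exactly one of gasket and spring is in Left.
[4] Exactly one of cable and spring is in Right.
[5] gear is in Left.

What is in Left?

Left = {gear, spring}

From (5): gear ∈ Left.
Suppose rivet ∈ Left: no assignment then satisfies all the clues, so rivet ∉ Left.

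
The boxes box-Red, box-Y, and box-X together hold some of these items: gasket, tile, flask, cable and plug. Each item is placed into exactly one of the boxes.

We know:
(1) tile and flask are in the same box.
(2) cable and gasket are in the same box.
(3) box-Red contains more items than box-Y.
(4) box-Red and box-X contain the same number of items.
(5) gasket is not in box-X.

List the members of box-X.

From (5): gasket ∉ box-X.
(2): cable matches gasket: cable ∉ box-X.
Suppose tile ∉ box-X: no assignment then satisfies all the clues, so tile ∈ box-X.

box-X = {flask, tile}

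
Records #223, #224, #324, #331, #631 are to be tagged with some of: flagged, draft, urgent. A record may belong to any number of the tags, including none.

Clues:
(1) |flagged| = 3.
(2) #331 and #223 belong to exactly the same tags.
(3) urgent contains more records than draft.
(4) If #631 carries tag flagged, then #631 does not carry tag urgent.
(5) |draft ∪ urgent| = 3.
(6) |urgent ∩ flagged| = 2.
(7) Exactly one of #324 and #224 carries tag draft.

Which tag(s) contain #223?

#223: flagged, urgent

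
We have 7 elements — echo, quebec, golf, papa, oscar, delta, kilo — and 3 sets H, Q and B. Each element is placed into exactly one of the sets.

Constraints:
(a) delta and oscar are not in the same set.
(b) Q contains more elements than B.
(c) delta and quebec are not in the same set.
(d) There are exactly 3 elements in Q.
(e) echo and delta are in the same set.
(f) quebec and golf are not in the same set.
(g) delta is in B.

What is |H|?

2

From (g): delta ∈ B.
(a): oscar ∉ B.
(c): quebec ∉ B.
(e): echo matches delta: echo ∉ H.
(e): echo matches delta: echo ∉ Q.
(e): echo matches delta: echo ∈ B.
Suppose golf ∈ B: no assignment then satisfies all the clues, so golf ∉ B.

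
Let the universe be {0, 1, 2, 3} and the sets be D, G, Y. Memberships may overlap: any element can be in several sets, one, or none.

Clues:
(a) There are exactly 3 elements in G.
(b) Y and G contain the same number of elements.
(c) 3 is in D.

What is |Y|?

3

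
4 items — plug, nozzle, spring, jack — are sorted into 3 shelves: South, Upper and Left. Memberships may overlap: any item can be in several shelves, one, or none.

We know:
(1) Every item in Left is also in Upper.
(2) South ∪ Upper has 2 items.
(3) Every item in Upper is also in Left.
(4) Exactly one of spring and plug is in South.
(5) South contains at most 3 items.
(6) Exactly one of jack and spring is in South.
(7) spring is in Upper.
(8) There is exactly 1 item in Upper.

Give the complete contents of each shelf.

From (7): spring ∈ Upper.
(3) with spring ∈ Upper: spring ∈ Left.
(8): Upper already has 1, so the rest are out.
(1) contrapositive: plug ∉ Left.
(1) contrapositive: nozzle ∉ Left.
(1) contrapositive: jack ∉ Left.
Suppose plug ∈ South: no assignment then satisfies all the clues, so plug ∉ South.

South = {nozzle, spring}; Upper = {spring}; Left = {spring}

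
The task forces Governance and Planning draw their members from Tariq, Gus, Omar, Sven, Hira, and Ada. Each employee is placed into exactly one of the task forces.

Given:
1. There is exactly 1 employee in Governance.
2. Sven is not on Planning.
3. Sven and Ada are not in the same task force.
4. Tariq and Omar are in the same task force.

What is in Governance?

Governance = {Sven}

From (2): Sven ∉ Planning.
Only one task force left: Sven ∈ Governance.
(1): Governance already has 1, so the rest are out.
Only one task force left: Tariq ∈ Planning.
Only one task force left: Gus ∈ Planning.
Only one task force left: Omar ∈ Planning.
Only one task force left: Hira ∈ Planning.
Only one task force left: Ada ∈ Planning.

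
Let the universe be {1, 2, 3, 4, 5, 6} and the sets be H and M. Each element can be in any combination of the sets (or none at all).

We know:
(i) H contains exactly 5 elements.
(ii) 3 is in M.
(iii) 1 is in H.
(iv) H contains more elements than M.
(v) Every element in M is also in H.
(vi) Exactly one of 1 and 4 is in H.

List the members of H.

From (ii): 3 ∈ M.
From (iii): 1 ∈ H.
(v) with 3 ∈ M: 3 ∈ H.
(vi) (exactly one): 4 ∉ H.
(i): only 5 candidates remain for H, so all are in.
(v) contrapositive: 4 ∉ M.

H = {1, 2, 3, 5, 6}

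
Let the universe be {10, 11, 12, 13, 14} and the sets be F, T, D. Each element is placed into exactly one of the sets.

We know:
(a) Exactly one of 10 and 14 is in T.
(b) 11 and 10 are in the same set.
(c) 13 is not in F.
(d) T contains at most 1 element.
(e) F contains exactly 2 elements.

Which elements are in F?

F = {10, 11}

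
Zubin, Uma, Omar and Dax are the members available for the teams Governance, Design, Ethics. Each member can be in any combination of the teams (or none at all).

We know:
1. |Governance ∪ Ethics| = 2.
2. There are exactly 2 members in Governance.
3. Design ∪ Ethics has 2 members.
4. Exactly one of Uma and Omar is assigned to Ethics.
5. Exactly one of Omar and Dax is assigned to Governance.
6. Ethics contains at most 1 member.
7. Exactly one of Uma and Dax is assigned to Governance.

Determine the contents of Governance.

Governance = {Omar, Uma}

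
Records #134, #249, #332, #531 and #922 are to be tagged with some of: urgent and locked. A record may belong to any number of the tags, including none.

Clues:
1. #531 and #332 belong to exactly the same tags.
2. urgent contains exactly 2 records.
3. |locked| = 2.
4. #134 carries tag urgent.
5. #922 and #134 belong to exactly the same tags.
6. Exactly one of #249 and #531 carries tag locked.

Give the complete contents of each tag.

urgent = {#134, #922}; locked = {#332, #531}

From (4): #134 ∈ urgent.
(5): #922 matches #134: #922 ∈ urgent.
(2): urgent already has 2, so the rest are out.
Suppose #134 ∈ locked: no assignment then satisfies all the clues, so #134 ∉ locked.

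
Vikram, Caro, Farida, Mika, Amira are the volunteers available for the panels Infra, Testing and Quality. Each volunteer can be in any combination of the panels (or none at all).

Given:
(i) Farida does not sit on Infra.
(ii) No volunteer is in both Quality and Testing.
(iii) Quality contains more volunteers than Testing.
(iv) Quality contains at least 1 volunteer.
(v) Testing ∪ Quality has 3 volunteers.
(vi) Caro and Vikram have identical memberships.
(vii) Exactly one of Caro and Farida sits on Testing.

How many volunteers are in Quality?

2

From (i): Farida ∉ Infra.
Suppose Vikram ∈ Testing: no assignment then satisfies all the clues, so Vikram ∉ Testing.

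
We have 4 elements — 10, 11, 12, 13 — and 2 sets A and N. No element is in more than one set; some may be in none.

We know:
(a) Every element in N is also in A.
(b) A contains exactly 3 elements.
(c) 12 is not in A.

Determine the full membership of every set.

A = {10, 11, 13}; N = {}

From (c): 12 ∉ A.
(a) contrapositive: 12 ∉ N.
(b): only 3 candidates remain for A, so all are in.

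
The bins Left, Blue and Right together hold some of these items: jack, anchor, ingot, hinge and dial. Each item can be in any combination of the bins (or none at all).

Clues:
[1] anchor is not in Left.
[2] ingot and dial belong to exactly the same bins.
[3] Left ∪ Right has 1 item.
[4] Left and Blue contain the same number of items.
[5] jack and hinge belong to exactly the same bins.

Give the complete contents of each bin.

Left = {}; Blue = {}; Right = {anchor}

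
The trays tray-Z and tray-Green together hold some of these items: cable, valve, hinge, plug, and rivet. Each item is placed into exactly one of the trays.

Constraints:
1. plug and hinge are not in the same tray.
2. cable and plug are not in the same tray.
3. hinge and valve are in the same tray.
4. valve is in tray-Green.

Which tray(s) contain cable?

cable: tray-Green

From (4): valve ∈ tray-Green.
(3): hinge matches valve: hinge ∉ tray-Z.
(3): hinge matches valve: hinge ∈ tray-Green.
(1): plug ∉ tray-Green.
Only one tray left: plug ∈ tray-Z.
(2): cable ∉ tray-Z.
Only one tray left: cable ∈ tray-Green.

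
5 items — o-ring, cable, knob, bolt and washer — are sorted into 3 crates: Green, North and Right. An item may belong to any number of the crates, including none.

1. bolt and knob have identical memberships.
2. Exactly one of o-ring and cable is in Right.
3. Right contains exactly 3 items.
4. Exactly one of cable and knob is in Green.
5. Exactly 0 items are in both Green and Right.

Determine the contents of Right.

Right = {bolt, knob, o-ring}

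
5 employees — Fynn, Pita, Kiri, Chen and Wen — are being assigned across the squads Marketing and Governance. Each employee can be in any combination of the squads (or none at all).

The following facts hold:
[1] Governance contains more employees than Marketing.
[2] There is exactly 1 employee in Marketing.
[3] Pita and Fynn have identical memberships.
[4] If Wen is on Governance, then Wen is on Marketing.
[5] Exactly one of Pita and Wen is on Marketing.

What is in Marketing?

Marketing = {Wen}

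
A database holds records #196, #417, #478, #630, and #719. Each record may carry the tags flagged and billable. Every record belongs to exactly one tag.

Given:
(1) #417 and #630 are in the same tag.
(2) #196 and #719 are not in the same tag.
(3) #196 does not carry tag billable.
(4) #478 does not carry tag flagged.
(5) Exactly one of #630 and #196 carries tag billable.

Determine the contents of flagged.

flagged = {#196}

From (3): #196 ∉ billable.
From (4): #478 ∉ flagged.
(5) (exactly one): #630 ∈ billable.
Only one tag left: #196 ∈ flagged.
Only one tag left: #478 ∈ billable.
(1): #417 matches #630: #417 ∉ flagged.
(1): #417 matches #630: #417 ∈ billable.
(2): #719 ∉ flagged.
Only one tag left: #719 ∈ billable.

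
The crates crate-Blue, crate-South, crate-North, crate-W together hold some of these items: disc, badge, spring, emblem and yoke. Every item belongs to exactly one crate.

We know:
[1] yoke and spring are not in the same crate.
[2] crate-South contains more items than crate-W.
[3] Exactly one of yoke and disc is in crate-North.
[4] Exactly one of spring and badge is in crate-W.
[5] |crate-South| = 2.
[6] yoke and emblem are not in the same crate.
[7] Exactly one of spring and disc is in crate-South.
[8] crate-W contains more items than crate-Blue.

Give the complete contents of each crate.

crate-Blue = {}; crate-South = {disc, emblem}; crate-North = {badge, yoke}; crate-W = {spring}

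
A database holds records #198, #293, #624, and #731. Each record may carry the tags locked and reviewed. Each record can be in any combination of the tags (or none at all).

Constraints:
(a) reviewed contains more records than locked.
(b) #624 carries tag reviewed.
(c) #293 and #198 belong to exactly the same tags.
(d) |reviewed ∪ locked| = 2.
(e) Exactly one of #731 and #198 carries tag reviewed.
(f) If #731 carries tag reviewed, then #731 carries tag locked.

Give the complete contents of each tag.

From (b): #624 ∈ reviewed.
Suppose #198 ∈ locked: no assignment then satisfies all the clues, so #198 ∉ locked.

locked = {#731}; reviewed = {#624, #731}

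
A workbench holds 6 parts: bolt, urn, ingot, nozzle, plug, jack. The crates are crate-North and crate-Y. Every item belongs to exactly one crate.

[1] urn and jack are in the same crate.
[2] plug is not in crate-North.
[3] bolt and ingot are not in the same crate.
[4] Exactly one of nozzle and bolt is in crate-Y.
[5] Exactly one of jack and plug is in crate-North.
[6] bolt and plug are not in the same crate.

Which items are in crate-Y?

crate-Y = {ingot, nozzle, plug}

From (2): plug ∉ crate-North.
(5) (exactly one): jack ∈ crate-North.
Only one crate left: plug ∈ crate-Y.
(1): urn matches jack: urn ∈ crate-North.
(6): bolt ∉ crate-Y.
Only one crate left: bolt ∈ crate-North.
(3): ingot ∉ crate-North.
(4) (exactly one): nozzle ∈ crate-Y.
Only one crate left: ingot ∈ crate-Y.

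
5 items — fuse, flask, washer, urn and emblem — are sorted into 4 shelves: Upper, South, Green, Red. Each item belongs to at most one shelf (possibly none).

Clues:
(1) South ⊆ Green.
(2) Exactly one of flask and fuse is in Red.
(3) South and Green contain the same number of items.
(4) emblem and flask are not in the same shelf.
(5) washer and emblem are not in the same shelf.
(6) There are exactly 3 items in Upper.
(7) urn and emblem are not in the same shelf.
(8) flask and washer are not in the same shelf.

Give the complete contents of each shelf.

Upper = {fuse, urn, washer}; South = {}; Green = {}; Red = {flask}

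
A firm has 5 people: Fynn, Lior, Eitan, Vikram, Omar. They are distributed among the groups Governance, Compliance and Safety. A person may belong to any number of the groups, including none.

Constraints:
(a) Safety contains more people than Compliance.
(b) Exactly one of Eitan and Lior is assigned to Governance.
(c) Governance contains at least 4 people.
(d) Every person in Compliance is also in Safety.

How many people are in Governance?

4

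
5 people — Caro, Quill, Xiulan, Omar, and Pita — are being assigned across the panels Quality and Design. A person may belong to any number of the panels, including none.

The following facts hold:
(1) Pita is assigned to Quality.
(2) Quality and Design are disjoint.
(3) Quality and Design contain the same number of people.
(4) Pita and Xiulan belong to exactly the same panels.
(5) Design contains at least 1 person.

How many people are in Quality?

2

From (1): Pita ∈ Quality.
(2) (disjoint): Pita ∉ Design.
(4): Xiulan matches Pita: Xiulan ∈ Quality.
(4): Xiulan matches Pita: Xiulan ∉ Design.
Suppose Caro ∈ Quality: no assignment then satisfies all the clues, so Caro ∉ Quality.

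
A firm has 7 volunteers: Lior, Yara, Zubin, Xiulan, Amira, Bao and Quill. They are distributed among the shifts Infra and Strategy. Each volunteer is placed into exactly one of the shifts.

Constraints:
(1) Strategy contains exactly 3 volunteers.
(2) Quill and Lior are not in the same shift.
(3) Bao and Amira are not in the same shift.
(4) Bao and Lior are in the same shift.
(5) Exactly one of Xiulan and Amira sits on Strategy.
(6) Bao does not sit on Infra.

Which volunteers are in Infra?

From (6): Bao ∉ Infra.
(4): Lior matches Bao: Lior ∉ Infra.
Only one shift left: Lior ∈ Strategy.
Only one shift left: Bao ∈ Strategy.
(2): Quill ∉ Strategy.
(3): Amira ∉ Strategy.
(5) (exactly one): Xiulan ∈ Strategy.
Only one shift left: Amira ∈ Infra.
Only one shift left: Quill ∈ Infra.
(1): Strategy already has 3, so the rest are out.
Only one shift left: Yara ∈ Infra.
Only one shift left: Zubin ∈ Infra.

Infra = {Amira, Quill, Yara, Zubin}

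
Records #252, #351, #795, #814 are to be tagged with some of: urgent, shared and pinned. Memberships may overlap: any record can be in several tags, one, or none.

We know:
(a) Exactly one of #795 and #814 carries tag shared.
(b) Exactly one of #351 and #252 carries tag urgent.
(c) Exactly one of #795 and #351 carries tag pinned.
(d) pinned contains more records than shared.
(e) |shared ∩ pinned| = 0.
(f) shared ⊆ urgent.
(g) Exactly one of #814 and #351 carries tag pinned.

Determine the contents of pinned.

pinned = {#252, #351}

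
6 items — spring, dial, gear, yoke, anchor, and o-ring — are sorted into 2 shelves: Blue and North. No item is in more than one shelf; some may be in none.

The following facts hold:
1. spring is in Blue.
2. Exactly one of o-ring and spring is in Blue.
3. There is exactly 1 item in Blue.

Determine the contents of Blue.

From (1): spring ∈ Blue.
(2) (exactly one): o-ring ∉ Blue.
(3): Blue already has 1, so the rest are out.

Blue = {spring}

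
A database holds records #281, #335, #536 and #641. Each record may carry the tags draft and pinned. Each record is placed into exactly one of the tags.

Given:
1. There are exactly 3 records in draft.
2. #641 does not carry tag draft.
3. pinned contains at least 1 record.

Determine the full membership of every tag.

From (2): #641 ∉ draft.
(1): only 3 candidates remain for draft, so all are in.
(3): only 1 candidates remain for pinned, so all are in.

draft = {#281, #335, #536}; pinned = {#641}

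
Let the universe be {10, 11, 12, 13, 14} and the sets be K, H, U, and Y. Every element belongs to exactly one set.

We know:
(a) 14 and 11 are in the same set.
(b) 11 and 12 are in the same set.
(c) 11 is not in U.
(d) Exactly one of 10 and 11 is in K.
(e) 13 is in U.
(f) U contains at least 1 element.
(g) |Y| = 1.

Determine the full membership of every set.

From (c): 11 ∉ U.
From (e): 13 ∈ U.
(a): 14 matches 11: 14 ∉ U.
(b): 12 matches 11: 12 ∉ U.
Suppose 10 ∈ K: no assignment then satisfies all the clues, so 10 ∉ K.

K = {11, 12, 14}; H = {}; U = {13}; Y = {10}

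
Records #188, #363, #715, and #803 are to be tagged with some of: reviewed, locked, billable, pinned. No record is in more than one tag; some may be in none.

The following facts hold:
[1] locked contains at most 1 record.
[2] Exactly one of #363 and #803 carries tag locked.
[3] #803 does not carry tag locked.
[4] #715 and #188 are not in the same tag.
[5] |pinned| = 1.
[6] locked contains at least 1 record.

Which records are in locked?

locked = {#363}

From (3): #803 ∉ locked.
(2) (exactly one): #363 ∈ locked.
(1): locked already has 1, so the rest are out.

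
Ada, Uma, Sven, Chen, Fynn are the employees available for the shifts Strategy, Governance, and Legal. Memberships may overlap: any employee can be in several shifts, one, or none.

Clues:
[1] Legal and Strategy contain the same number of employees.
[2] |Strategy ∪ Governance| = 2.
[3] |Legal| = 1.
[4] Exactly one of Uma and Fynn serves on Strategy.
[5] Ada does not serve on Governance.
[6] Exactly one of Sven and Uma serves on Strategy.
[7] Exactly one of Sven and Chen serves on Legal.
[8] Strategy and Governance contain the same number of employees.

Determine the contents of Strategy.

Strategy = {Uma}

From (5): Ada ∉ Governance.
Suppose Ada ∈ Strategy: no assignment then satisfies all the clues, so Ada ∉ Strategy.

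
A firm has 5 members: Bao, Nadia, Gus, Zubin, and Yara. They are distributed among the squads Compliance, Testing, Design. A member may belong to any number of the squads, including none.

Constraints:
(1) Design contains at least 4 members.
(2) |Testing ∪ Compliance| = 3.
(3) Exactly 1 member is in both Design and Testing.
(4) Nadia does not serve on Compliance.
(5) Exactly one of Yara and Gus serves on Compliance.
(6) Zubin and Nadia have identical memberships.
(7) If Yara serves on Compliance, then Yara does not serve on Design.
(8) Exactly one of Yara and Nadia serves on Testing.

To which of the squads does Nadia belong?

Nadia: Design

From (4): Nadia ∉ Compliance.
(6): Zubin matches Nadia: Zubin ∉ Compliance.
Suppose Nadia ∈ Testing: no assignment then satisfies all the clues, so Nadia ∉ Testing.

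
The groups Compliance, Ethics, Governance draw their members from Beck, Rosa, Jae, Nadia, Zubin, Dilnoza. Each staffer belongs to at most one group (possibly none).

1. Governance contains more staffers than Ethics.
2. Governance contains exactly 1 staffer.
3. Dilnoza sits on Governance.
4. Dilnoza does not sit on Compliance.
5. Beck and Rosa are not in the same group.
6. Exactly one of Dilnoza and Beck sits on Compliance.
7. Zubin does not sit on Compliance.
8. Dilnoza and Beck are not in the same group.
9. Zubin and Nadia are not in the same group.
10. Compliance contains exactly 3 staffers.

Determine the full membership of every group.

From (3): Dilnoza ∈ Governance.
From (7): Zubin ∉ Compliance.
(2): Governance already has 1, so the rest are out.
(6) (exactly one): Beck ∈ Compliance.
(5): Rosa ∉ Compliance.
(10): only 3 candidates remain for Compliance, so all are in.
Suppose Rosa ∈ Ethics: no assignment then satisfies all the clues, so Rosa ∉ Ethics.

Compliance = {Beck, Jae, Nadia}; Ethics = {}; Governance = {Dilnoza}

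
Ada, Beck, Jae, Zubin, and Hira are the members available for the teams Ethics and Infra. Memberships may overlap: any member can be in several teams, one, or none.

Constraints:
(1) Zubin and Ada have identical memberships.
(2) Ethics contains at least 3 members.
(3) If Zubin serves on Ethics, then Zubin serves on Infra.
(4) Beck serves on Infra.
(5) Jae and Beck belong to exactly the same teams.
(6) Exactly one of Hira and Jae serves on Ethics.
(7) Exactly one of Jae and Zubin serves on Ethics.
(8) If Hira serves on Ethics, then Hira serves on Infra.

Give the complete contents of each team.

From (4): Beck ∈ Infra.
(5): Jae matches Beck: Jae ∈ Infra.
Suppose Ada ∉ Ethics: no assignment then satisfies all the clues, so Ada ∈ Ethics.

Ethics = {Ada, Hira, Zubin}; Infra = {Ada, Beck, Hira, Jae, Zubin}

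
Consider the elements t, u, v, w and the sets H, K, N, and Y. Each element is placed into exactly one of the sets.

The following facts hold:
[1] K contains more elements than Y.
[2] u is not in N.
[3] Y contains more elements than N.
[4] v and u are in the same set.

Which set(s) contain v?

v: K

From (2): u ∉ N.
(4): v matches u: v ∉ N.
Suppose v ∈ H: no assignment then satisfies all the clues, so v ∉ H.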